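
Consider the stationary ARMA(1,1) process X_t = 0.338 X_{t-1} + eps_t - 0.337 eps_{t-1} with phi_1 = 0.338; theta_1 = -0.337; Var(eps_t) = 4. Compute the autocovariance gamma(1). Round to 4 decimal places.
\gamma(1) = 0.0040

Multiply the model equation by X_{t-k} and take expectations. With theta_0 = psi_0 = 1 and psi_j the MA(infinity) weights, this gives
  gamma(k) - sum_i phi_i gamma(k-i) = c_k,
  c_k = sigma^2 * sum_{j=k..q} theta_j psi_{j-k}   (c_k = 0 for k > q),
using gamma(-m) = gamma(m).
psi-weights needed (psi_j = theta_j + sum_i phi_i psi_{j-i}):
  psi_1 = theta_1 + phi_1 = -0.337 + (0.338) = 0.001
Right-hand sides:
  c_0 = sigma^2 (1 + theta_1 psi_1) = 4 * (1 + (-0.337)(0.001)) = 4 * 0.999663 = 3.998652
  c_1 = sigma^2 theta_1 = 4 * (-0.337) = -1.348
  c_2 = 0
Equations for k = 0 and k = 1 (AR order 1):
  gamma(0) = phi_1 gamma(1) + c_0
  gamma(1) = phi_1 gamma(0) + c_1
Substituting the second into the first: gamma(0) (1 - phi_1^2) = c_0 + phi_1 c_1, so
  gamma(0) = (c_0 + phi_1 c_1) / (1 - phi_1^2) = (3.998652 + (0.338)(-1.348)) / (1 - (0.338)^2) = 3.543028 / 0.885756 = 4.000005.
  gamma(1) = phi_1 gamma(0) + c_1 = (0.338)(4.000005) + (-1.348) = 0.004002.
Therefore gamma(1) = 0.0040 (to 4 decimal places).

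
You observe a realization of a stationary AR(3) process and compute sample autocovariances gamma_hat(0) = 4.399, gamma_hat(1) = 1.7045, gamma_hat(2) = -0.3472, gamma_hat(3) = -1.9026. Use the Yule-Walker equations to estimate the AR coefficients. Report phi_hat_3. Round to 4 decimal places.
\hat\phi_{3} = -0.3670

The Yule-Walker equations for an AR(p) process read, in matrix form,
  Gamma_p phi = r_p,   with   (Gamma_p)_{ij} = gamma(|i - j|),
                       (r_p)_i = gamma(i),   i,j = 1..p.
Substitute the sample gammas (Toeplitz matrix and right-hand side of size 3):
  Gamma_p = [[4.399, 1.7045, -0.3472], [1.7045, 4.399, 1.7045], [-0.3472, 1.7045, 4.399]]
  r_p     = [1.7045, -0.3472, -1.9026]
Written out (R1..R3):
  (R1) 4.399 phi_1 + 1.7045 phi_2 - 0.3472 phi_3 = 1.7045
  (R2) 1.7045 phi_1 + 4.399 phi_2 + 1.7045 phi_3 = -0.3472
  (R3) -0.3472 phi_1 + 1.7045 phi_2 + 4.399 phi_3 = -1.9026
Gaussian elimination:
  R2 <- R2 - (1.7045/4.399) R1 = R2 - (0.387474) R1:  3.73855 phi_2 + 1.839031 phi_3 = -1.00765
  R3 <- R3 - (-0.3472/4.399) R1 = R3 - (-0.078927) R1:  1.839031 phi_2 + 4.371597 phi_3 = -1.768069
  R3 <- R3 - (1.839031/3.73855) R2 = R3 - (0.49191) R2:  3.466958 phi_3 = -1.272395
Back-substitution:
  phi_hat_3 = -1.272395 / 3.466958 = -0.367006
  phi_hat_2 = (-1.00765 - (1.839031)(-0.367006)) / 3.73855 = -0.088996
  phi_hat_1 = (1.7045 - (1.7045)(-0.088996) - (-0.3472)(-0.367006)) / 4.399 = 0.392991
So phi_hat = [0.3930, -0.0890, -0.3670].
Therefore phi_hat_3 = -0.3670.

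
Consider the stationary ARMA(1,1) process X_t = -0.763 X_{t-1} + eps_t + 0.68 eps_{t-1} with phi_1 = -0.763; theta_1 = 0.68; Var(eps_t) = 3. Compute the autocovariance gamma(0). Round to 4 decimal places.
\gamma(0) = 3.0495

Multiply the model equation by X_{t-k} and take expectations. With theta_0 = psi_0 = 1 and psi_j the MA(infinity) weights, this gives
  gamma(k) - sum_i phi_i gamma(k-i) = c_k,
  c_k = sigma^2 * sum_{j=k..q} theta_j psi_{j-k}   (c_k = 0 for k > q),
using gamma(-m) = gamma(m).
psi-weights needed (psi_j = theta_j + sum_i phi_i psi_{j-i}):
  psi_1 = theta_1 + phi_1 = 0.68 + (-0.763) = -0.083
Right-hand sides:
  c_0 = sigma^2 (1 + theta_1 psi_1) = 3 * (1 + (0.68)(-0.083)) = 3 * 0.94356 = 2.83068
  c_1 = sigma^2 theta_1 = 3 * (0.68) = 2.04
  c_2 = 0
Equations for k = 0 and k = 1 (AR order 1):
  gamma(0) = phi_1 gamma(1) + c_0
  gamma(1) = phi_1 gamma(0) + c_1
Substituting the second into the first: gamma(0) (1 - phi_1^2) = c_0 + phi_1 c_1, so
  gamma(0) = (c_0 + phi_1 c_1) / (1 - phi_1^2) = (2.83068 + (-0.763)(2.04)) / (1 - (-0.763)^2) = 1.27416 / 0.417831 = 3.049463.
Therefore gamma(0) = 3.0495 (to 4 decimal places).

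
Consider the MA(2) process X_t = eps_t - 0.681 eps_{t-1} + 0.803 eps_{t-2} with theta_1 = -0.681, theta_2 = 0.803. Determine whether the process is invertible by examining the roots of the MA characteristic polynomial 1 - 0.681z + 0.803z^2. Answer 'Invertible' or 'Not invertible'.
\text{Invertible}

The MA(q) characteristic polynomial is P(z) = 1 - 0.681z + 0.803z^2.
Invertibility requires all roots to lie outside the unit circle, i.e. |z| > 1 for every root.
Set 1 + (-0.681) z + (0.803) z^2 = 0, i.e. a z^2 + b z + c = 0 with a = 0.803, b = -0.681, c = 1.
Discriminant D = b^2 - 4ac = (-0.681)^2 - 4*(0.803)*1 = 0.463761 - (3.212) = -2.748239.
D < 0, so the roots are the complex-conjugate pair z = (-b +/- i sqrt(-D)) / (2a) = 0.424 +/- 1.0322i.
For a conjugate pair |z|^2 = z * conj(z) = (product of roots) = c/a = 1/(0.803) = 1.24533, so |z| = sqrt(1.24533) = 1.1159 for both roots.
Moduli of all roots: 1.1159, 1.1159.
All moduli strictly greater than 1? Yes.
Verdict: Invertible.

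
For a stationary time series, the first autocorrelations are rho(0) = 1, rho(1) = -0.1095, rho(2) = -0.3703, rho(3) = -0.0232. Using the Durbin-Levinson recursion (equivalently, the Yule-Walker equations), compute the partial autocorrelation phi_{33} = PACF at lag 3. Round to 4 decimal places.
\phi_{33} = -0.1450

The PACF at lag k is phi_{kk}, the last component of the solution
to the Yule-Walker system G_k phi = r_k where
  (G_k)_{ij} = rho(|i - j|), (r_k)_i = rho(i), i,j = 1..k.
Equivalently, Durbin-Levinson gives phi_{kk} iteratively:
  phi_{11} = rho(1)
  phi_{kk} = [rho(k) - sum_{j=1..k-1} phi_{k-1,j} rho(k-j)]
            / [1 - sum_{j=1..k-1} phi_{k-1,j} rho(j)],
  phi_{k,j} = phi_{k-1,j} - phi_{kk} phi_{k-1,k-j},  j = 1..k-1.
Step k = 1:
  phi_11 = rho(1) = -0.1095.
Step k = 2:
  phi_22 = [rho(2) - phi_11 rho(1)] / [1 - phi_11 rho(1)] = [-0.3703 - (-0.1095)(-0.1095)] / [1 - (-0.1095)(-0.1095)]
         = -0.38229025 / 0.98800975 = -0.38693.
  Update: phi_21 = phi_11 - phi_22 phi_11 = -0.1095 - (-0.38693)(-0.1095) = -0.151869.
Step k = 3:
  phi_33 = [rho(3) - phi_21 rho(2) - phi_22 rho(1)] / [1 - phi_21 rho(1) - phi_22 rho(2)]
    numerator   = -0.0232 - (-0.151869)(-0.3703) - (-0.38693)(-0.1095) = -0.12180581
    denominator = 1 - (-0.151869)(-0.1095) - (-0.38693)(-0.3703) = 0.84009032
  phi_33 = -0.12180581 / 0.84009032 = -0.145.
Therefore phi_{33} = -0.1450.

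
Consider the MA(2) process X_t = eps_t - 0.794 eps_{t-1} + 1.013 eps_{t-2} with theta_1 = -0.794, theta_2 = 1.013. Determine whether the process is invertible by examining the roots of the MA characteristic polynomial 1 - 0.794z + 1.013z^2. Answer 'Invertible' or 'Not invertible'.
\text{Not invertible}

The MA(q) characteristic polynomial is P(z) = 1 - 0.794z + 1.013z^2.
Invertibility requires all roots to lie outside the unit circle, i.e. |z| > 1 for every root.
Set 1 + (-0.794) z + (1.013) z^2 = 0, i.e. a z^2 + b z + c = 0 with a = 1.013, b = -0.794, c = 1.
Discriminant D = b^2 - 4ac = (-0.794)^2 - 4*(1.013)*1 = 0.630436 - (4.052) = -3.421564.
D < 0, so the roots are the complex-conjugate pair z = (-b +/- i sqrt(-D)) / (2a) = 0.3919 +/- 0.913i.
For a conjugate pair |z|^2 = z * conj(z) = (product of roots) = c/a = 1/(1.013) = 0.987167, so |z| = sqrt(0.987167) = 0.9936 for both roots.
Moduli of all roots: 0.9936, 0.9936.
All moduli strictly greater than 1? No.
Verdict: Not invertible.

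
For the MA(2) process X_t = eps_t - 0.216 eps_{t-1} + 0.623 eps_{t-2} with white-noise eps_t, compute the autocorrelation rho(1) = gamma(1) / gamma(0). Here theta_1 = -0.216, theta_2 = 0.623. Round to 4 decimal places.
\rho(1) = -0.2443

For an MA(q) process with theta_0 = 1, the autocovariance is
  gamma(k) = sigma^2 * sum_{i=0..q-k} theta_i * theta_{i+k},
and rho(k) = gamma(k) / gamma(0). Sigma^2 cancels.
  numerator   = (1)*(-0.216) + (-0.216)*(0.623) = -0.350568.
  denominator = (1)^2 + (-0.216)^2 + (0.623)^2 = 1.434785.
  rho(1) = -0.350568 / 1.434785 = -0.2443.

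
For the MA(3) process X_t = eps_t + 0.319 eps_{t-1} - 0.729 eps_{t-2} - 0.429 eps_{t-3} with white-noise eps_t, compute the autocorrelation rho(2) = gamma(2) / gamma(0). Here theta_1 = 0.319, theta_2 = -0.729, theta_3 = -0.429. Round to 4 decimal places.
\rho(2) = -0.4765

For an MA(q) process with theta_0 = 1, the autocovariance is
  gamma(k) = sigma^2 * sum_{i=0..q-k} theta_i * theta_{i+k},
and rho(k) = gamma(k) / gamma(0). Sigma^2 cancels.
  numerator   = (1)*(-0.729) + (0.319)*(-0.429) = -0.865851.
  denominator = (1)^2 + (0.319)^2 + (-0.729)^2 + (-0.429)^2 = 1.817243.
  rho(2) = -0.865851 / 1.817243 = -0.4765.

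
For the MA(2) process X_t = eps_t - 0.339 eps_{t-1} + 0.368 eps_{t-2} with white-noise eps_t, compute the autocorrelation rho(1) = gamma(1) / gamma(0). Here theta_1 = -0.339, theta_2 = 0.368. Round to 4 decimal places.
\rho(1) = -0.3709

For an MA(q) process with theta_0 = 1, the autocovariance is
  gamma(k) = sigma^2 * sum_{i=0..q-k} theta_i * theta_{i+k},
and rho(k) = gamma(k) / gamma(0). Sigma^2 cancels.
  numerator   = (1)*(-0.339) + (-0.339)*(0.368) = -0.463752.
  denominator = (1)^2 + (-0.339)^2 + (0.368)^2 = 1.250345.
  rho(1) = -0.463752 / 1.250345 = -0.3709.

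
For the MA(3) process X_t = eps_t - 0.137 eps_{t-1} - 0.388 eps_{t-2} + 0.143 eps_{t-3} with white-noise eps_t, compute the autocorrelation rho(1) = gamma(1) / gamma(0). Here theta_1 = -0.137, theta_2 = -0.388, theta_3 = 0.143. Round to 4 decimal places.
\rho(1) = -0.1171

For an MA(q) process with theta_0 = 1, the autocovariance is
  gamma(k) = sigma^2 * sum_{i=0..q-k} theta_i * theta_{i+k},
and rho(k) = gamma(k) / gamma(0). Sigma^2 cancels.
  numerator   = (1)*(-0.137) + (-0.137)*(-0.388) + (-0.388)*(0.143) = -0.139328.
  denominator = (1)^2 + (-0.137)^2 + (-0.388)^2 + (0.143)^2 = 1.189762.
  rho(1) = -0.139328 / 1.189762 = -0.1171.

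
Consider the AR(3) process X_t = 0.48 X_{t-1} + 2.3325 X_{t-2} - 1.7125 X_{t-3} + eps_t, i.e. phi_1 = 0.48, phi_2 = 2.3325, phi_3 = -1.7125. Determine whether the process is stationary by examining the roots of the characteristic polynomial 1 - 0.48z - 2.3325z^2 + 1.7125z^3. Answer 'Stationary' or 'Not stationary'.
\text{Not stationary}

The AR(p) characteristic polynomial is P(z) = 1 - 0.48z - 2.3325z^2 + 1.7125z^3.
Stationarity requires all roots to lie outside the unit circle, i.e. |z| > 1 for every root.
Degree 3: look for a simple real root z0 first, then factor out (1 - z/z0) and solve the remaining quadratic.
Testing z0 = 0.8: P(0.8) = 1 + (-0.48)(0.8) + (-2.3325)(0.8)^2 + (1.7125)(0.8)^3
  = 1 + (-0.384) + (-1.4928) + (0.8768) = 0.  So z_0 = 0.8 is a root, |z_0| = 0.8.
Divide out the factor (1 - 1.25 z) = (1 - z/z0) (since 1/z0 = 1.25):
  P(z) = (1 - 1.25 z)(1 + (0.77) z + (-1.37) z^2)
  [check: z-coef 0.77 - (1.25) = -0.48; z^2-coef -1.37 - (1.25)(0.77) = -2.3325; z^3-coef -(1.25)(-1.37) = 1.7125.]
Remaining roots from the quadratic factor 1 + (0.77) z + (-1.37) z^2:
  Set 1 + (0.77) z + (-1.37) z^2 = 0, i.e. a z^2 + b z + c = 0 with a = -1.37, b = 0.77, c = 1.
  Discriminant D = b^2 - 4ac = (0.77)^2 - 4*(-1.37)*1 = 0.5929 - (-5.48) = 6.0729.
  D >= 0, so the roots are real: z = (-b +/- sqrt(D)) / (2a) = (-0.77 +/- 2.464325) / (-2.74).
    z_1 = (-0.77 + 2.464325) / (-2.74) = -0.6184,   |z_1| = 0.6184.
    z_2 = (-0.77 - 2.464325) / (-2.74) = 1.1804,   |z_2| = 1.1804.
Moduli of all roots: 0.8000, 0.6184, 1.1804.
All moduli strictly greater than 1? No.
Verdict: Not stationary.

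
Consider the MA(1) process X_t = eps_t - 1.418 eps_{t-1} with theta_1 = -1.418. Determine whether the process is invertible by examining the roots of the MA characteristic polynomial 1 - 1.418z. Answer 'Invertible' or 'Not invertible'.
\text{Not invertible}

The MA(q) characteristic polynomial is P(z) = 1 - 1.418z.
Invertibility requires all roots to lie outside the unit circle, i.e. |z| > 1 for every root.
This is linear in z: 1 + (-1.418) z = 0  =>  z = -1/(-1.418) = 0.705219,  |z| = 0.705219.
Moduli of all roots: 0.7052.
All moduli strictly greater than 1? No.
Verdict: Not invertible.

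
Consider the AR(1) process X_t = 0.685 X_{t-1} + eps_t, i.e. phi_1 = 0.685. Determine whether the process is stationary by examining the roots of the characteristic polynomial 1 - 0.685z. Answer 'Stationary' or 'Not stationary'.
\text{Stationary}

The AR(p) characteristic polynomial is P(z) = 1 - 0.685z.
Stationarity requires all roots to lie outside the unit circle, i.e. |z| > 1 for every root.
This is linear in z: 1 + (-0.685) z = 0  =>  z = -1/(-0.685) = 1.459854,  |z| = 1.459854.
Moduli of all roots: 1.4599.
All moduli strictly greater than 1? Yes.
Verdict: Stationary.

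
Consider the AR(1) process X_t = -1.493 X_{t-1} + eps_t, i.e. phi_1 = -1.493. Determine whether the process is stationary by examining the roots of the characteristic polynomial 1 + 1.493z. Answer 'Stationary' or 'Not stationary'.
\text{Not stationary}

The AR(p) characteristic polynomial is P(z) = 1 + 1.493z.
Stationarity requires all roots to lie outside the unit circle, i.e. |z| > 1 for every root.
This is linear in z: 1 + (1.493) z = 0  =>  z = -1/(1.493) = -0.669792,  |z| = 0.669792.
Moduli of all roots: 0.6698.
All moduli strictly greater than 1? No.
Verdict: Not stationary.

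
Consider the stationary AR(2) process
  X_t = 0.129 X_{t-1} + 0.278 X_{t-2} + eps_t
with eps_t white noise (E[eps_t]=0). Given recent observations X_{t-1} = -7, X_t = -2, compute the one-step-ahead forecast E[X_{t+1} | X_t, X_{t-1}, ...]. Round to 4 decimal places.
E[X_{t+1} \mid \mathcal F_t] = -2.2040

For an AR(p) model X_t = c + sum_i phi_i X_{t-i} + eps_t, the
one-step-ahead conditional mean is
  E[X_{t+1} | X_t, ...] = c + sum_i phi_i X_{t+1-i}.
Substitute known values:
  E[X_{t+1} | ...] = (0.129) * (-2) + (0.278) * (-7)
                   = -2.2040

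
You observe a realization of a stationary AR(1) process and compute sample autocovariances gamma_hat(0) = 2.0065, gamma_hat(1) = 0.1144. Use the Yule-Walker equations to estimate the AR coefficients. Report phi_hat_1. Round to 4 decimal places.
\hat\phi_{1} = 0.0570

The Yule-Walker equations for an AR(p) process read, in matrix form,
  Gamma_p phi = r_p,   with   (Gamma_p)_{ij} = gamma(|i - j|),
                       (r_p)_i = gamma(i),   i,j = 1..p.
Substitute the sample gammas (Toeplitz matrix and right-hand side of size 1):
  Gamma_p = [[2.0065]]
  r_p     = [0.1144]
With p = 1 this is the single equation gamma(0) phi_1 = gamma(1):
  phi_hat_1 = gamma(1) / gamma(0) = 0.1144 / 2.0065 = 0.0570.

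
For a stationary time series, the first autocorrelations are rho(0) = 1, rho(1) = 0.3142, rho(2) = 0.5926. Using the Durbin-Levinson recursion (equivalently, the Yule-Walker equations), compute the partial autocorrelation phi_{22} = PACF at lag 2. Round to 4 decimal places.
\phi_{22} = 0.5480

The PACF at lag k is phi_{kk}, the last component of the solution
to the Yule-Walker system G_k phi = r_k where
  (G_k)_{ij} = rho(|i - j|), (r_k)_i = rho(i), i,j = 1..k.
Equivalently, Durbin-Levinson gives phi_{kk} iteratively:
  phi_{11} = rho(1)
  phi_{kk} = [rho(k) - sum_{j=1..k-1} phi_{k-1,j} rho(k-j)]
            / [1 - sum_{j=1..k-1} phi_{k-1,j} rho(j)],
  phi_{k,j} = phi_{k-1,j} - phi_{kk} phi_{k-1,k-j},  j = 1..k-1.
Step k = 1:
  phi_11 = rho(1) = 0.3142.
Step k = 2:
  phi_22 = [rho(2) - phi_11 rho(1)] / [1 - phi_11 rho(1)] = [0.5926 - (0.3142)(0.3142)] / [1 - (0.3142)(0.3142)]
         = 0.49387836 / 0.90127836 = 0.548.
Therefore phi_{22} = 0.5480.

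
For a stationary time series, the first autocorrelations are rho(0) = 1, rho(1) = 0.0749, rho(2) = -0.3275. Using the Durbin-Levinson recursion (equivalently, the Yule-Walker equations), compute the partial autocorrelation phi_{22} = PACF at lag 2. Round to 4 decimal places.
\phi_{22} = -0.3350

The PACF at lag k is phi_{kk}, the last component of the solution
to the Yule-Walker system G_k phi = r_k where
  (G_k)_{ij} = rho(|i - j|), (r_k)_i = rho(i), i,j = 1..k.
Equivalently, Durbin-Levinson gives phi_{kk} iteratively:
  phi_{11} = rho(1)
  phi_{kk} = [rho(k) - sum_{j=1..k-1} phi_{k-1,j} rho(k-j)]
            / [1 - sum_{j=1..k-1} phi_{k-1,j} rho(j)],
  phi_{k,j} = phi_{k-1,j} - phi_{kk} phi_{k-1,k-j},  j = 1..k-1.
Step k = 1:
  phi_11 = rho(1) = 0.0749.
Step k = 2:
  phi_22 = [rho(2) - phi_11 rho(1)] / [1 - phi_11 rho(1)] = [-0.3275 - (0.0749)(0.0749)] / [1 - (0.0749)(0.0749)]
         = -0.33311001 / 0.99438999 = -0.335.
Therefore phi_{22} = -0.3350.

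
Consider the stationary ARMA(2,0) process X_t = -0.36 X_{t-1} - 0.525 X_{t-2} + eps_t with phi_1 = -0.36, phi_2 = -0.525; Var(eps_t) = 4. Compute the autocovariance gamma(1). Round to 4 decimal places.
\gamma(1) = -1.3805

Multiply the model equation by X_{t-k} and take expectations. With theta_0 = psi_0 = 1 and psi_j the MA(infinity) weights, this gives
  gamma(k) - sum_i phi_i gamma(k-i) = c_k,
  c_k = sigma^2 * sum_{j=k..q} theta_j psi_{j-k}   (c_k = 0 for k > q),
using gamma(-m) = gamma(m).
Pure AR (q = 0): c_0 = sigma^2 = 4, c_k = 0 for k >= 1.
Equations for k = 0, 1, 2 (AR order 2, c_2 = 0):
  (E0) gamma(0) = phi_1 gamma(1) + phi_2 gamma(2) + c_0
  (E1) gamma(1) = phi_1 gamma(0) + phi_2 gamma(1) + c_1
  (E2) gamma(2) = phi_1 gamma(1) + phi_2 gamma(0)
From (E1): gamma(1) = A gamma(0) + B with
  A = phi_1 / (1 - phi_2) = -0.36 / 1.525 = -0.236066,   B = c_1 / (1 - phi_2) = 0 / 1.525 = 0.
Insert (E2) into (E0): gamma(0) (1 - phi_2^2) = phi_1 (1 + phi_2) gamma(1) + c_0.
  phi_1 (1 + phi_2) = (-0.36)(0.475) = -0.171,   1 - phi_2^2 = 0.724375.
Replace gamma(1) by A gamma(0) + B and collect gamma(0):
  gamma(0) [0.724375 - (-0.171)(-0.236066)] = c_0 = 4
  gamma(0) * 0.684008 = 4
  gamma(0) = 4 / 0.684008 = 5.847887.
  gamma(1) = A gamma(0) = (-0.236066)(5.847887) = -1.380485.
Therefore gamma(1) = -1.3805 (to 4 decimal places).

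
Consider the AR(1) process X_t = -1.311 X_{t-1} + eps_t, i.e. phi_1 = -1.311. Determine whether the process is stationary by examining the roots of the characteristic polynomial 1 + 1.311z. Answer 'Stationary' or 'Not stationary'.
\text{Not stationary}

The AR(p) characteristic polynomial is P(z) = 1 + 1.311z.
Stationarity requires all roots to lie outside the unit circle, i.e. |z| > 1 for every root.
This is linear in z: 1 + (1.311) z = 0  =>  z = -1/(1.311) = -0.762777,  |z| = 0.762777.
Moduli of all roots: 0.7628.
All moduli strictly greater than 1? No.
Verdict: Not stationary.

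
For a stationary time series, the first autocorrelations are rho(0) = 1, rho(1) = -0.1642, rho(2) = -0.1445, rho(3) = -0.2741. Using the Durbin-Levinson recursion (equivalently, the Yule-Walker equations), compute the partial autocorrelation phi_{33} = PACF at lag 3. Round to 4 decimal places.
\phi_{33} = -0.3510

The PACF at lag k is phi_{kk}, the last component of the solution
to the Yule-Walker system G_k phi = r_k where
  (G_k)_{ij} = rho(|i - j|), (r_k)_i = rho(i), i,j = 1..k.
Equivalently, Durbin-Levinson gives phi_{kk} iteratively:
  phi_{11} = rho(1)
  phi_{kk} = [rho(k) - sum_{j=1..k-1} phi_{k-1,j} rho(k-j)]
            / [1 - sum_{j=1..k-1} phi_{k-1,j} rho(j)],
  phi_{k,j} = phi_{k-1,j} - phi_{kk} phi_{k-1,k-j},  j = 1..k-1.
Step k = 1:
  phi_11 = rho(1) = -0.1642.
Step k = 2:
  phi_22 = [rho(2) - phi_11 rho(1)] / [1 - phi_11 rho(1)] = [-0.1445 - (-0.1642)(-0.1642)] / [1 - (-0.1642)(-0.1642)]
         = -0.17146164 / 0.97303836 = -0.176213.
  Update: phi_21 = phi_11 - phi_22 phi_11 = -0.1642 - (-0.176213)(-0.1642) = -0.193134.
Step k = 3:
  phi_33 = [rho(3) - phi_21 rho(2) - phi_22 rho(1)] / [1 - phi_21 rho(1) - phi_22 rho(2)]
    numerator   = -0.2741 - (-0.193134)(-0.1445) - (-0.176213)(-0.1642) = -0.33094199
    denominator = 1 - (-0.193134)(-0.1642) - (-0.176213)(-0.1445) = 0.94282465
  phi_33 = -0.33094199 / 0.94282465 = -0.351.
Therefore phi_{33} = -0.3510.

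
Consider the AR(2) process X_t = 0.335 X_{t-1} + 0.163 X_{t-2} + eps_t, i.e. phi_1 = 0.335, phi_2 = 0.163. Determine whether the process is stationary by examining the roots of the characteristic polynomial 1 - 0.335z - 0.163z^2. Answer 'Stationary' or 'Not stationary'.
\text{Stationary}

The AR(p) characteristic polynomial is P(z) = 1 - 0.335z - 0.163z^2.
Stationarity requires all roots to lie outside the unit circle, i.e. |z| > 1 for every root.
Set 1 + (-0.335) z + (-0.163) z^2 = 0, i.e. a z^2 + b z + c = 0 with a = -0.163, b = -0.335, c = 1.
Discriminant D = b^2 - 4ac = (-0.335)^2 - 4*(-0.163)*1 = 0.112225 - (-0.652) = 0.764225.
D >= 0, so the roots are real: z = (-b +/- sqrt(D)) / (2a) = (0.335 +/- 0.8742) / (-0.326).
  z_1 = (0.335 + 0.8742) / (-0.326) = -3.7092,   |z_1| = 3.7092.
  z_2 = (0.335 - 0.8742) / (-0.326) = 1.654,   |z_2| = 1.654.
Moduli of all roots: 3.7092, 1.6540.
All moduli strictly greater than 1? Yes.
Verdict: Stationary.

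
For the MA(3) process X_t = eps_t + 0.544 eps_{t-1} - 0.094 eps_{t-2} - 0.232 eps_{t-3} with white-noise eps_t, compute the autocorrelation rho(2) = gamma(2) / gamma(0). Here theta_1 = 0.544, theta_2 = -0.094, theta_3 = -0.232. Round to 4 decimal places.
\rho(2) = -0.1621

For an MA(q) process with theta_0 = 1, the autocovariance is
  gamma(k) = sigma^2 * sum_{i=0..q-k} theta_i * theta_{i+k},
and rho(k) = gamma(k) / gamma(0). Sigma^2 cancels.
  numerator   = (1)*(-0.094) + (0.544)*(-0.232) = -0.220208.
  denominator = (1)^2 + (0.544)^2 + (-0.094)^2 + (-0.232)^2 = 1.358596.
  rho(2) = -0.220208 / 1.358596 = -0.1621.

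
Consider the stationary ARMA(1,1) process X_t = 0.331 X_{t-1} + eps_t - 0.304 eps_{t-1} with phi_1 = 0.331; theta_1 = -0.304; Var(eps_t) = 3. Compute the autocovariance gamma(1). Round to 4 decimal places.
\gamma(1) = 0.0818

Multiply the model equation by X_{t-k} and take expectations. With theta_0 = psi_0 = 1 and psi_j the MA(infinity) weights, this gives
  gamma(k) - sum_i phi_i gamma(k-i) = c_k,
  c_k = sigma^2 * sum_{j=k..q} theta_j psi_{j-k}   (c_k = 0 for k > q),
using gamma(-m) = gamma(m).
psi-weights needed (psi_j = theta_j + sum_i phi_i psi_{j-i}):
  psi_1 = theta_1 + phi_1 = -0.304 + (0.331) = 0.027
Right-hand sides:
  c_0 = sigma^2 (1 + theta_1 psi_1) = 3 * (1 + (-0.304)(0.027)) = 3 * 0.991792 = 2.975376
  c_1 = sigma^2 theta_1 = 3 * (-0.304) = -0.912
  c_2 = 0
Equations for k = 0 and k = 1 (AR order 1):
  gamma(0) = phi_1 gamma(1) + c_0
  gamma(1) = phi_1 gamma(0) + c_1
Substituting the second into the first: gamma(0) (1 - phi_1^2) = c_0 + phi_1 c_1, so
  gamma(0) = (c_0 + phi_1 c_1) / (1 - phi_1^2) = (2.975376 + (0.331)(-0.912)) / (1 - (0.331)^2) = 2.673504 / 0.890439 = 3.002456.
  gamma(1) = phi_1 gamma(0) + c_1 = (0.331)(3.002456) + (-0.912) = 0.081813.
Therefore gamma(1) = 0.0818 (to 4 decimal places).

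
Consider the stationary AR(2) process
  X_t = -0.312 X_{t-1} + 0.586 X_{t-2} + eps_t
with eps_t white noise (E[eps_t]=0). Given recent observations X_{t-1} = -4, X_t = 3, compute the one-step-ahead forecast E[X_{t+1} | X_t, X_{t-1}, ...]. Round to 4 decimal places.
E[X_{t+1} \mid \mathcal F_t] = -3.2800

For an AR(p) model X_t = c + sum_i phi_i X_{t-i} + eps_t, the
one-step-ahead conditional mean is
  E[X_{t+1} | X_t, ...] = c + sum_i phi_i X_{t+1-i}.
Substitute known values:
  E[X_{t+1} | ...] = (-0.312) * (3) + (0.586) * (-4)
                   = -3.2800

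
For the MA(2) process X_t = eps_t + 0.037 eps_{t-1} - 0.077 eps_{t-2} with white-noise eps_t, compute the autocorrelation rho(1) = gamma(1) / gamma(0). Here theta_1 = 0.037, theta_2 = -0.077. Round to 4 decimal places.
\rho(1) = 0.0339

For an MA(q) process with theta_0 = 1, the autocovariance is
  gamma(k) = sigma^2 * sum_{i=0..q-k} theta_i * theta_{i+k},
and rho(k) = gamma(k) / gamma(0). Sigma^2 cancels.
  numerator   = (1)*(0.037) + (0.037)*(-0.077) = 0.034151.
  denominator = (1)^2 + (0.037)^2 + (-0.077)^2 = 1.007298.
  rho(1) = 0.034151 / 1.007298 = 0.0339.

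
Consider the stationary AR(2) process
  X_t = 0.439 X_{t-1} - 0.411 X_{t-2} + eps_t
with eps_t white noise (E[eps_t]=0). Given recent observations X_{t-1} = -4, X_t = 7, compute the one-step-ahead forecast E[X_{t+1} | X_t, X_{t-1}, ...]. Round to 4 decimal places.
E[X_{t+1} \mid \mathcal F_t] = 4.7170

For an AR(p) model X_t = c + sum_i phi_i X_{t-i} + eps_t, the
one-step-ahead conditional mean is
  E[X_{t+1} | X_t, ...] = c + sum_i phi_i X_{t+1-i}.
Substitute known values:
  E[X_{t+1} | ...] = (0.439) * (7) + (-0.411) * (-4)
                   = 4.7170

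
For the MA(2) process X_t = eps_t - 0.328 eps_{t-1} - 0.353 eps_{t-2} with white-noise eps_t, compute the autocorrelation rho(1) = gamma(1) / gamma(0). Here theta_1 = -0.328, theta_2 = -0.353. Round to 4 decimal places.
\rho(1) = -0.1722

For an MA(q) process with theta_0 = 1, the autocovariance is
  gamma(k) = sigma^2 * sum_{i=0..q-k} theta_i * theta_{i+k},
and rho(k) = gamma(k) / gamma(0). Sigma^2 cancels.
  numerator   = (1)*(-0.328) + (-0.328)*(-0.353) = -0.212216.
  denominator = (1)^2 + (-0.328)^2 + (-0.353)^2 = 1.232193.
  rho(1) = -0.212216 / 1.232193 = -0.1722.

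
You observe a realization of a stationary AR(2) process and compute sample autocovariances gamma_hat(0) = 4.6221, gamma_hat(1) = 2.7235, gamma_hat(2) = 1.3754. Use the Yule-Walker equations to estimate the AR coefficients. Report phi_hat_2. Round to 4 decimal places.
\hat\phi_{2} = -0.0760

The Yule-Walker equations for an AR(p) process read, in matrix form,
  Gamma_p phi = r_p,   with   (Gamma_p)_{ij} = gamma(|i - j|),
                       (r_p)_i = gamma(i),   i,j = 1..p.
Substitute the sample gammas (Toeplitz matrix and right-hand side of size 2):
  Gamma_p = [[4.6221, 2.7235], [2.7235, 4.6221]]
  r_p     = [2.7235, 1.3754]
Written out:
  4.6221 phi_1 + 2.7235 phi_2 = 2.7235
  2.7235 phi_1 + 4.6221 phi_2 = 1.3754
Solve by Cramer's rule:
  det = gamma(0)^2 - gamma(1)^2 = (4.6221)^2 - (2.7235)^2 = 21.36380841 - 7.41745225 = 13.94635616
  phi_hat_1 = [gamma(1) gamma(0) - gamma(1) gamma(2)] / det = [(2.7235)(4.6221) - (2.7235)(1.3754)] / 13.94635616 = 8.84238745 / 13.94635616 = 0.634
  phi_hat_2 = [gamma(0) gamma(2) - gamma(1)^2] / det = [(4.6221)(1.3754) - (2.7235)^2] / 13.94635616 = -1.06021591 / 13.94635616 = -0.076
So phi_hat = [0.6340, -0.0760].
Therefore phi_hat_2 = -0.0760.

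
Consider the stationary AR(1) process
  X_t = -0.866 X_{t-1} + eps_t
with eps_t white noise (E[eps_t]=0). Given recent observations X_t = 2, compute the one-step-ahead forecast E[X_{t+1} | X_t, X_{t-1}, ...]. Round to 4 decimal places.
E[X_{t+1} \mid \mathcal F_t] = -1.7320

For an AR(p) model X_t = c + sum_i phi_i X_{t-i} + eps_t, the
one-step-ahead conditional mean is
  E[X_{t+1} | X_t, ...] = c + sum_i phi_i X_{t+1-i}.
Substitute known values:
  E[X_{t+1} | ...] = (-0.866) * (2)
                   = -1.7320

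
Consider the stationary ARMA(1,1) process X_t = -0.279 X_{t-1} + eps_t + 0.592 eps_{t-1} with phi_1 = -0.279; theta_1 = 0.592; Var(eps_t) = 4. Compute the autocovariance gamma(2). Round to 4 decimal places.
\gamma(2) = -0.3162

Multiply the model equation by X_{t-k} and take expectations. With theta_0 = psi_0 = 1 and psi_j the MA(infinity) weights, this gives
  gamma(k) - sum_i phi_i gamma(k-i) = c_k,
  c_k = sigma^2 * sum_{j=k..q} theta_j psi_{j-k}   (c_k = 0 for k > q),
using gamma(-m) = gamma(m).
psi-weights needed (psi_j = theta_j + sum_i phi_i psi_{j-i}):
  psi_1 = theta_1 + phi_1 = 0.592 + (-0.279) = 0.313
Right-hand sides:
  c_0 = sigma^2 (1 + theta_1 psi_1) = 4 * (1 + (0.592)(0.313)) = 4 * 1.185296 = 4.741184
  c_1 = sigma^2 theta_1 = 4 * (0.592) = 2.368
  c_2 = 0
Equations for k = 0 and k = 1 (AR order 1):
  gamma(0) = phi_1 gamma(1) + c_0
  gamma(1) = phi_1 gamma(0) + c_1
Substituting the second into the first: gamma(0) (1 - phi_1^2) = c_0 + phi_1 c_1, so
  gamma(0) = (c_0 + phi_1 c_1) / (1 - phi_1^2) = (4.741184 + (-0.279)(2.368)) / (1 - (-0.279)^2) = 4.080512 / 0.922159 = 4.424955.
  gamma(1) = phi_1 gamma(0) + c_1 = (-0.279)(4.424955) + (2.368) = 1.133438.
For k = 2 (> q): gamma(2) = phi_1 gamma(1) = (-0.279)(1.133438) = -0.316229.
Therefore gamma(2) = -0.3162 (to 4 decimal places).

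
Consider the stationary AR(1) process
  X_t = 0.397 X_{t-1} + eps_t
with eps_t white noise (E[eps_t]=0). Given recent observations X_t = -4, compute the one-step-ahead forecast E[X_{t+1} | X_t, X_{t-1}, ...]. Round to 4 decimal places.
E[X_{t+1} \mid \mathcal F_t] = -1.5880

For an AR(p) model X_t = c + sum_i phi_i X_{t-i} + eps_t, the
one-step-ahead conditional mean is
  E[X_{t+1} | X_t, ...] = c + sum_i phi_i X_{t+1-i}.
Substitute known values:
  E[X_{t+1} | ...] = (0.397) * (-4)
                   = -1.5880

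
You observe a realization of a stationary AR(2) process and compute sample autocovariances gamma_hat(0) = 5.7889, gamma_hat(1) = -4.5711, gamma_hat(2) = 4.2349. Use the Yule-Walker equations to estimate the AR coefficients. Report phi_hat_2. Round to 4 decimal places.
\hat\phi_{2} = 0.2870

The Yule-Walker equations for an AR(p) process read, in matrix form,
  Gamma_p phi = r_p,   with   (Gamma_p)_{ij} = gamma(|i - j|),
                       (r_p)_i = gamma(i),   i,j = 1..p.
Substitute the sample gammas (Toeplitz matrix and right-hand side of size 2):
  Gamma_p = [[5.7889, -4.5711], [-4.5711, 5.7889]]
  r_p     = [-4.5711, 4.2349]
Written out:
  5.7889 phi_1 - 4.5711 phi_2 = -4.5711
  -4.5711 phi_1 + 5.7889 phi_2 = 4.2349
Solve by Cramer's rule:
  det = gamma(0)^2 - gamma(1)^2 = (5.7889)^2 - (-4.5711)^2 = 33.51136321 - 20.89495521 = 12.616408
  phi_hat_1 = [gamma(1) gamma(0) - gamma(1) gamma(2)] / det = [(-4.5711)(5.7889) - (-4.5711)(4.2349)] / 12.616408 = -7.1034894 / 12.616408 = -0.563
  phi_hat_2 = [gamma(0) gamma(2) - gamma(1)^2] / det = [(5.7889)(4.2349) - (-4.5711)^2] / 12.616408 = 3.6204574 / 12.616408 = 0.287
So phi_hat = [-0.5630, 0.2870].
Therefore phi_hat_2 = 0.2870.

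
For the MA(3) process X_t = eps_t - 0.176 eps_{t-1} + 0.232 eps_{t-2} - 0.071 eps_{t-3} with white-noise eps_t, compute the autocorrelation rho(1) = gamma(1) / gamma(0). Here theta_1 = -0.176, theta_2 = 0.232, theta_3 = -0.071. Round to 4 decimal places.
\rho(1) = -0.2141

For an MA(q) process with theta_0 = 1, the autocovariance is
  gamma(k) = sigma^2 * sum_{i=0..q-k} theta_i * theta_{i+k},
and rho(k) = gamma(k) / gamma(0). Sigma^2 cancels.
  numerator   = (1)*(-0.176) + (-0.176)*(0.232) + (0.232)*(-0.071) = -0.233304.
  denominator = (1)^2 + (-0.176)^2 + (0.232)^2 + (-0.071)^2 = 1.089841.
  rho(1) = -0.233304 / 1.089841 = -0.2141.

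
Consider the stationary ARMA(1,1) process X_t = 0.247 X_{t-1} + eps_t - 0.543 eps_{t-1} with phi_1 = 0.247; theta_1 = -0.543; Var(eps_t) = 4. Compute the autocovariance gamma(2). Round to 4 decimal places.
\gamma(2) = -0.2697

Multiply the model equation by X_{t-k} and take expectations. With theta_0 = psi_0 = 1 and psi_j the MA(infinity) weights, this gives
  gamma(k) - sum_i phi_i gamma(k-i) = c_k,
  c_k = sigma^2 * sum_{j=k..q} theta_j psi_{j-k}   (c_k = 0 for k > q),
using gamma(-m) = gamma(m).
psi-weights needed (psi_j = theta_j + sum_i phi_i psi_{j-i}):
  psi_1 = theta_1 + phi_1 = -0.543 + (0.247) = -0.296
Right-hand sides:
  c_0 = sigma^2 (1 + theta_1 psi_1) = 4 * (1 + (-0.543)(-0.296)) = 4 * 1.160728 = 4.642912
  c_1 = sigma^2 theta_1 = 4 * (-0.543) = -2.172
  c_2 = 0
Equations for k = 0 and k = 1 (AR order 1):
  gamma(0) = phi_1 gamma(1) + c_0
  gamma(1) = phi_1 gamma(0) + c_1
Substituting the second into the first: gamma(0) (1 - phi_1^2) = c_0 + phi_1 c_1, so
  gamma(0) = (c_0 + phi_1 c_1) / (1 - phi_1^2) = (4.642912 + (0.247)(-2.172)) / (1 - (0.247)^2) = 4.106428 / 0.938991 = 4.373235.
  gamma(1) = phi_1 gamma(0) + c_1 = (0.247)(4.373235) + (-2.172) = -1.091811.
For k = 2 (> q): gamma(2) = phi_1 gamma(1) = (0.247)(-1.091811) = -0.269677.
Therefore gamma(2) = -0.2697 (to 4 decimal places).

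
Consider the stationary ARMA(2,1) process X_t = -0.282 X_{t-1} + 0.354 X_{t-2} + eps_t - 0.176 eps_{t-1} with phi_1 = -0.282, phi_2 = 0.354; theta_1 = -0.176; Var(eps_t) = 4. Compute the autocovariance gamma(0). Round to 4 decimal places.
\gamma(0) = 6.6928

Multiply the model equation by X_{t-k} and take expectations. With theta_0 = psi_0 = 1 and psi_j the MA(infinity) weights, this gives
  gamma(k) - sum_i phi_i gamma(k-i) = c_k,
  c_k = sigma^2 * sum_{j=k..q} theta_j psi_{j-k}   (c_k = 0 for k > q),
using gamma(-m) = gamma(m).
psi-weights needed (psi_j = theta_j + sum_i phi_i psi_{j-i}):
  psi_1 = theta_1 + phi_1 = -0.176 + (-0.282) = -0.458
Right-hand sides:
  c_0 = sigma^2 (1 + theta_1 psi_1) = 4 * (1 + (-0.176)(-0.458)) = 4 * 1.080608 = 4.322432
  c_1 = sigma^2 theta_1 = 4 * (-0.176) = -0.704
  c_2 = 0
Equations for k = 0, 1, 2 (AR order 2, c_2 = 0):
  (E0) gamma(0) = phi_1 gamma(1) + phi_2 gamma(2) + c_0
  (E1) gamma(1) = phi_1 gamma(0) + phi_2 gamma(1) + c_1
  (E2) gamma(2) = phi_1 gamma(1) + phi_2 gamma(0)
From (E1): gamma(1) = A gamma(0) + B with
  A = phi_1 / (1 - phi_2) = -0.282 / 0.646 = -0.436533,   B = c_1 / (1 - phi_2) = -0.704 / 0.646 = -1.089783.
Insert (E2) into (E0): gamma(0) (1 - phi_2^2) = phi_1 (1 + phi_2) gamma(1) + c_0.
  phi_1 (1 + phi_2) = (-0.282)(1.354) = -0.381828,   1 - phi_2^2 = 0.874684.
Replace gamma(1) by A gamma(0) + B and collect gamma(0):
  gamma(0) [0.874684 - (-0.381828)(-0.436533)] = (-0.381828)(-1.089783) + 4.322432
  gamma(0) * 0.708004 = 4.738542
  gamma(0) = 4.738542 / 0.708004 = 6.692821.
Therefore gamma(0) = 6.6928 (to 4 decimal places).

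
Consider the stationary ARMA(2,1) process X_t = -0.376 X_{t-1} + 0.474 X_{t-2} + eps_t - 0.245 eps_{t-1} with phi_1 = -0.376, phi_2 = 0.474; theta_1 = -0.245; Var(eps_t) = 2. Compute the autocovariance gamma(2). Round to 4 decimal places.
\gamma(2) = 5.8760

Multiply the model equation by X_{t-k} and take expectations. With theta_0 = psi_0 = 1 and psi_j the MA(infinity) weights, this gives
  gamma(k) - sum_i phi_i gamma(k-i) = c_k,
  c_k = sigma^2 * sum_{j=k..q} theta_j psi_{j-k}   (c_k = 0 for k > q),
using gamma(-m) = gamma(m).
psi-weights needed (psi_j = theta_j + sum_i phi_i psi_{j-i}):
  psi_1 = theta_1 + phi_1 = -0.245 + (-0.376) = -0.621
Right-hand sides:
  c_0 = sigma^2 (1 + theta_1 psi_1) = 2 * (1 + (-0.245)(-0.621)) = 2 * 1.152145 = 2.30429
  c_1 = sigma^2 theta_1 = 2 * (-0.245) = -0.49
  c_2 = 0
Equations for k = 0, 1, 2 (AR order 2, c_2 = 0):
  (E0) gamma(0) = phi_1 gamma(1) + phi_2 gamma(2) + c_0
  (E1) gamma(1) = phi_1 gamma(0) + phi_2 gamma(1) + c_1
  (E2) gamma(2) = phi_1 gamma(1) + phi_2 gamma(0)
From (E1): gamma(1) = A gamma(0) + B with
  A = phi_1 / (1 - phi_2) = -0.376 / 0.526 = -0.714829,   B = c_1 / (1 - phi_2) = -0.49 / 0.526 = -0.931559.
Insert (E2) into (E0): gamma(0) (1 - phi_2^2) = phi_1 (1 + phi_2) gamma(1) + c_0.
  phi_1 (1 + phi_2) = (-0.376)(1.474) = -0.554224,   1 - phi_2^2 = 0.775324.
Replace gamma(1) by A gamma(0) + B and collect gamma(0):
  gamma(0) [0.775324 - (-0.554224)(-0.714829)] = (-0.554224)(-0.931559) + 2.30429
  gamma(0) * 0.379149 = 2.820582
  gamma(0) = 2.820582 / 0.379149 = 7.439252.
  gamma(1) = A gamma(0) + B = (-0.714829)(7.439252) + (-0.931559) = -6.249351.
  gamma(2) = phi_1 gamma(1) + phi_2 gamma(0) = (-0.376)(-6.249351) + (0.474)(7.439252) = 5.875961.
Therefore gamma(2) = 5.8760 (to 4 decimal places).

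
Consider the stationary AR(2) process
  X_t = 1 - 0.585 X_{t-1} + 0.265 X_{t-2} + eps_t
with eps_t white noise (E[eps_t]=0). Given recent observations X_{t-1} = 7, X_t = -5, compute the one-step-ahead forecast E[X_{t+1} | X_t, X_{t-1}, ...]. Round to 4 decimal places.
E[X_{t+1} \mid \mathcal F_t] = 5.7800

For an AR(p) model X_t = c + sum_i phi_i X_{t-i} + eps_t, the
one-step-ahead conditional mean is
  E[X_{t+1} | X_t, ...] = c + sum_i phi_i X_{t+1-i}.
Substitute known values:
  E[X_{t+1} | ...] = 1 + (-0.585) * (-5) + (0.265) * (7)
                   = 5.7800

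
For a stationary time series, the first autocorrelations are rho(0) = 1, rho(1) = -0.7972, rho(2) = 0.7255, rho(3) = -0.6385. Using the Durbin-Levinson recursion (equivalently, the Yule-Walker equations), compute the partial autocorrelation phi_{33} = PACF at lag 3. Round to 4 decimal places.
\phi_{33} = -0.0179

The PACF at lag k is phi_{kk}, the last component of the solution
to the Yule-Walker system G_k phi = r_k where
  (G_k)_{ij} = rho(|i - j|), (r_k)_i = rho(i), i,j = 1..k.
Equivalently, Durbin-Levinson gives phi_{kk} iteratively:
  phi_{11} = rho(1)
  phi_{kk} = [rho(k) - sum_{j=1..k-1} phi_{k-1,j} rho(k-j)]
            / [1 - sum_{j=1..k-1} phi_{k-1,j} rho(j)],
  phi_{k,j} = phi_{k-1,j} - phi_{kk} phi_{k-1,k-j},  j = 1..k-1.
Step k = 1:
  phi_11 = rho(1) = -0.7972.
Step k = 2:
  phi_22 = [rho(2) - phi_11 rho(1)] / [1 - phi_11 rho(1)] = [0.7255 - (-0.7972)(-0.7972)] / [1 - (-0.7972)(-0.7972)]
         = 0.08997216 / 0.36447216 = 0.246856.
  Update: phi_21 = phi_11 - phi_22 phi_11 = -0.7972 - (0.246856)(-0.7972) = -0.600406.
Step k = 3:
  phi_33 = [rho(3) - phi_21 rho(2) - phi_22 rho(1)] / [1 - phi_21 rho(1) - phi_22 rho(2)]
    numerator   = -0.6385 - (-0.600406)(0.7255) - (0.246856)(-0.7972) = -0.00611154
    denominator = 1 - (-0.600406)(-0.7972) - (0.246856)(0.7255) = 0.34226199
  phi_33 = -0.00611154 / 0.34226199 = -0.0179.
Therefore phi_{33} = -0.0179.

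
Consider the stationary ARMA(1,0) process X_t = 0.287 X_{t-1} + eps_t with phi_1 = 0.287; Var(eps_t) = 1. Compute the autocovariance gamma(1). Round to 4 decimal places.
\gamma(1) = 0.3128

Multiply the model equation by X_{t-k} and take expectations. With theta_0 = psi_0 = 1 and psi_j the MA(infinity) weights, this gives
  gamma(k) - sum_i phi_i gamma(k-i) = c_k,
  c_k = sigma^2 * sum_{j=k..q} theta_j psi_{j-k}   (c_k = 0 for k > q),
using gamma(-m) = gamma(m).
Pure AR (q = 0): c_0 = sigma^2 = 1, c_k = 0 for k >= 1.
Equations for k = 0 and k = 1 (AR order 1):
  gamma(0) = phi_1 gamma(1) + c_0
  gamma(1) = phi_1 gamma(0) + c_1
Substituting the second into the first: gamma(0) (1 - phi_1^2) = c_0 + phi_1 c_1, so
  gamma(0) = c_0 / (1 - phi_1^2) = 1 / (1 - (0.287)^2) = 1 / 0.917631 = 1.089763.
  gamma(1) = phi_1 gamma(0) = (0.287)(1.089763) = 0.312762.
Therefore gamma(1) = 0.3128 (to 4 decimal places).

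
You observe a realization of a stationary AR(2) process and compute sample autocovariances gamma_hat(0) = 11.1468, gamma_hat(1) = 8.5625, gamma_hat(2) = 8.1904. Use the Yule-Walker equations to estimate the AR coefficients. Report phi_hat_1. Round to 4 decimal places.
\hat\phi_{1} = 0.4970

The Yule-Walker equations for an AR(p) process read, in matrix form,
  Gamma_p phi = r_p,   with   (Gamma_p)_{ij} = gamma(|i - j|),
                       (r_p)_i = gamma(i),   i,j = 1..p.
Substitute the sample gammas (Toeplitz matrix and right-hand side of size 2):
  Gamma_p = [[11.1468, 8.5625], [8.5625, 11.1468]]
  r_p     = [8.5625, 8.1904]
Written out:
  11.1468 phi_1 + 8.5625 phi_2 = 8.5625
  8.5625 phi_1 + 11.1468 phi_2 = 8.1904
Solve by Cramer's rule:
  det = gamma(0)^2 - gamma(1)^2 = (11.1468)^2 - (8.5625)^2 = 124.25115024 - 73.31640625 = 50.93474399
  phi_hat_1 = [gamma(1) gamma(0) - gamma(1) gamma(2)] / det = [(8.5625)(11.1468) - (8.5625)(8.1904)] / 50.93474399 = 25.314175 / 50.93474399 = 0.497
  phi_hat_2 = [gamma(0) gamma(2) - gamma(1)^2] / det = [(11.1468)(8.1904) - (8.5625)^2] / 50.93474399 = 17.98034447 / 50.93474399 = 0.353
So phi_hat = [0.4970, 0.3530].
Therefore phi_hat_1 = 0.4970.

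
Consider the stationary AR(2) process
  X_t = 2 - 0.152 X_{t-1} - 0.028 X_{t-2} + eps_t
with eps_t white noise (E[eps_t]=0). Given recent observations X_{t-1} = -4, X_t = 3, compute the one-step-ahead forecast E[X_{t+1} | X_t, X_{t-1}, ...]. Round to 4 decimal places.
E[X_{t+1} \mid \mathcal F_t] = 1.6560

For an AR(p) model X_t = c + sum_i phi_i X_{t-i} + eps_t, the
one-step-ahead conditional mean is
  E[X_{t+1} | X_t, ...] = c + sum_i phi_i X_{t+1-i}.
Substitute known values:
  E[X_{t+1} | ...] = 2 + (-0.152) * (3) + (-0.028) * (-4)
                   = 1.6560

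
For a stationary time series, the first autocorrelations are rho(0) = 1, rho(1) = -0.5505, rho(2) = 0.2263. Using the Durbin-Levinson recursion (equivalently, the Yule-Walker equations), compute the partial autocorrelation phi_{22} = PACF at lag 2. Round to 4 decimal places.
\phi_{22} = -0.1101

The PACF at lag k is phi_{kk}, the last component of the solution
to the Yule-Walker system G_k phi = r_k where
  (G_k)_{ij} = rho(|i - j|), (r_k)_i = rho(i), i,j = 1..k.
Equivalently, Durbin-Levinson gives phi_{kk} iteratively:
  phi_{11} = rho(1)
  phi_{kk} = [rho(k) - sum_{j=1..k-1} phi_{k-1,j} rho(k-j)]
            / [1 - sum_{j=1..k-1} phi_{k-1,j} rho(j)],
  phi_{k,j} = phi_{k-1,j} - phi_{kk} phi_{k-1,k-j},  j = 1..k-1.
Step k = 1:
  phi_11 = rho(1) = -0.5505.
Step k = 2:
  phi_22 = [rho(2) - phi_11 rho(1)] / [1 - phi_11 rho(1)] = [0.2263 - (-0.5505)(-0.5505)] / [1 - (-0.5505)(-0.5505)]
         = -0.07675025 / 0.69694975 = -0.1101.
Therefore phi_{22} = -0.1101.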